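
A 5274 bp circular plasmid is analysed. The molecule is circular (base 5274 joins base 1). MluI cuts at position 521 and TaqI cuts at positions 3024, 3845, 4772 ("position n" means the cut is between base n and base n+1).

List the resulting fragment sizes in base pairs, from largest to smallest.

2503, 1023, 927, 821 bp

Combined cut positions (sorted): 521, 3024, 3845, 4772.
Circular molecule, 4 cuts → 4 fragments:
  3024 − 521 = 2503 bp
  3845 − 3024 = 821 bp
  4772 − 3845 = 927 bp
  wrap: 5274 − 4772 + 521 = 1023 bp
Sorted largest to smallest: 2503, 1023, 927, 821 bp.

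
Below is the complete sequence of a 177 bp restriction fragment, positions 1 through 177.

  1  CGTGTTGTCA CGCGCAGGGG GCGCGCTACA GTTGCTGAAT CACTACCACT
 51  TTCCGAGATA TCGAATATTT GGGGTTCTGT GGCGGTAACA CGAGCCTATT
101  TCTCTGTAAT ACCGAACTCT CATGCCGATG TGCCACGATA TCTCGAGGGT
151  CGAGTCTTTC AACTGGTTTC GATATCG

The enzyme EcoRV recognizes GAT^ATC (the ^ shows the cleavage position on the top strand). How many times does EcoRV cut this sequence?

GATATC occurs starting at positions 57, 137, 171.
EcoRV cuts at 3 sites.

3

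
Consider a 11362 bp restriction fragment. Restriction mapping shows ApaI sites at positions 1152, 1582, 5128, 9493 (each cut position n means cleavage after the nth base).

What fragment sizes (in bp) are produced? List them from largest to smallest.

4365, 3546, 1869, 1152, 430 bp

Linear molecule, 4 cuts → 5 fragments:
  1152 − 0 = 1152 bp
  1582 − 1152 = 430 bp
  5128 − 1582 = 3546 bp
  9493 − 5128 = 4365 bp
  11362 − 9493 = 1869 bp
Sorted largest to smallest: 4365, 3546, 1869, 1152, 430 bp.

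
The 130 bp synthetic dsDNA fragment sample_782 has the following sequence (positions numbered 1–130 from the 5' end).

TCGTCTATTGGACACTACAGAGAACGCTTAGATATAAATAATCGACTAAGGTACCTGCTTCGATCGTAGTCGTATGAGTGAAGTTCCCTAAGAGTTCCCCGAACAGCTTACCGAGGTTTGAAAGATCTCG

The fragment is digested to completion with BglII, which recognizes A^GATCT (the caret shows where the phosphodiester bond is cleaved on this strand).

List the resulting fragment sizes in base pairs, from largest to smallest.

123, 7 bp

The BglII site (AGATCT) starts at position 123.
BglII cuts after the first base of each site, so after position 123.
Linear molecule, 1 cut → 2 fragments:
  1–123 → 123 bp
  124–130 → 7 bp
Sorted largest to smallest: 123, 7 bp.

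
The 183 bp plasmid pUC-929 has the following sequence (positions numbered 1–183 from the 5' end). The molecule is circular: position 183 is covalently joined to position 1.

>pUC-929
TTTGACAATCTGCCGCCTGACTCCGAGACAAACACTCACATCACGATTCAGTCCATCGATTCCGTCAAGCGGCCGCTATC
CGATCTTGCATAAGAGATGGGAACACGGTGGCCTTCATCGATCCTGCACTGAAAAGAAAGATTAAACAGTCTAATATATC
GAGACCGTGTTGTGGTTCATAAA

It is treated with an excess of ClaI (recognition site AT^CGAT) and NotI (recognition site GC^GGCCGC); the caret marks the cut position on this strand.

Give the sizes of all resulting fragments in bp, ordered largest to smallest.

121, 48, 14 bp

ClaI sites (ATCGAT) start at positions 55, 117.
ClaI cuts after base 2 of each site, so after positions 56, 118.
The NotI site (GCGGCCGC) starts at position 69.
NotI cuts after base 2 of each site, so after position 70.
Combined cut positions: 56, 70, 118.
Circular molecule, 3 cuts → 3 fragments:
  57–70 → 14 bp
  71–118 → 48 bp
  119–183 then 1–56 → 65 + 56 = 121 bp
Sorted largest to smallest: 121, 48, 14 bp.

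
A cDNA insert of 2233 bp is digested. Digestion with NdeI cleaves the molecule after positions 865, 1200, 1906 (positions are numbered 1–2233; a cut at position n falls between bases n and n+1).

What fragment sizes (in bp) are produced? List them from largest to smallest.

865, 706, 335, 327 bp

Linear molecule, 3 cuts → 4 fragments:
  865 − 0 = 865 bp
  1200 − 865 = 335 bp
  1906 − 1200 = 706 bp
  2233 − 1906 = 327 bp
Sorted largest to smallest: 865, 706, 335, 327 bp.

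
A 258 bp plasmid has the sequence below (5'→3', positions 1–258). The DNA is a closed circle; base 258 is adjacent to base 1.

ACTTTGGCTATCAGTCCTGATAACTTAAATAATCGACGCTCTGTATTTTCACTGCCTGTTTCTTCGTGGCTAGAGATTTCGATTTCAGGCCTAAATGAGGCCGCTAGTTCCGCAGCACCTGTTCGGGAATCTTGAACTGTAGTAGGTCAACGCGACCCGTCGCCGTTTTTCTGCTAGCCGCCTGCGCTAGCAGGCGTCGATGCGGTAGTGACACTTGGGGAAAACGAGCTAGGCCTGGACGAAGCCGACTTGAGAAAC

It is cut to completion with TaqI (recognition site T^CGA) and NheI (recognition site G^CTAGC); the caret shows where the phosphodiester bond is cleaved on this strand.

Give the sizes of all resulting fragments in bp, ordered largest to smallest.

94, 94, 46, 13, 11 bp

TaqI sites (TCGA) start at positions 33, 79, 197.
TaqI cuts after the first base of each site, so after positions 33, 79, 197.
NheI sites (GCTAGC) start at positions 173, 186.
NheI cuts after the first base of each site, so after positions 173, 186.
Combined cut positions: 33, 79, 173, 186, 197.
Circular molecule, 5 cuts → 5 fragments:
  34–79 → 46 bp
  80–173 → 94 bp
  174–186 → 13 bp
  187–197 → 11 bp
  198–258 then 1–33 → 61 + 33 = 94 bp
Sorted largest to smallest: 94, 94, 46, 13, 11 bp.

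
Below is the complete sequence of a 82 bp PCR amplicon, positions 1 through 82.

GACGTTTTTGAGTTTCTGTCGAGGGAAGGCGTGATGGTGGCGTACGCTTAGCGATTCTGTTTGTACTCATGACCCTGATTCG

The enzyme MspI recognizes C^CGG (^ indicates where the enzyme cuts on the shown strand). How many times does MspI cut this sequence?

0

No occurrence of CCGG is present in the sequence.
MspI does not cut: 0 sites.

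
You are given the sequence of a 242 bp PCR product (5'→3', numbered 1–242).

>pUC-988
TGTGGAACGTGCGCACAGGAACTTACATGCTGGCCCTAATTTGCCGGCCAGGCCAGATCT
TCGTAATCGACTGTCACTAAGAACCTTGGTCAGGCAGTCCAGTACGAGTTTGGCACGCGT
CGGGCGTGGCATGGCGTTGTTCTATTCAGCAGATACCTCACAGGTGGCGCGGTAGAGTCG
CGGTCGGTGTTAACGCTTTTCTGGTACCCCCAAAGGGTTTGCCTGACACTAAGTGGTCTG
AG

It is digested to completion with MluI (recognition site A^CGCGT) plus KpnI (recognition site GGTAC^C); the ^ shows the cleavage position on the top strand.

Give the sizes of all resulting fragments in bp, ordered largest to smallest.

The MluI site (ACGCGT) starts at position 115.
MluI cuts after the first base of each site, so after position 115.
The KpnI site (GGTACC) starts at position 203.
KpnI cuts after base 5 of each site (before the last base), so after position 207.
Combined cut positions: 115, 207.
Linear molecule, 2 cuts → 3 fragments:
  1–115 → 115 bp
  116–207 → 92 bp
  208–242 → 35 bp
Sorted largest to smallest: 115, 92, 35 bp.

115, 92, 35 bp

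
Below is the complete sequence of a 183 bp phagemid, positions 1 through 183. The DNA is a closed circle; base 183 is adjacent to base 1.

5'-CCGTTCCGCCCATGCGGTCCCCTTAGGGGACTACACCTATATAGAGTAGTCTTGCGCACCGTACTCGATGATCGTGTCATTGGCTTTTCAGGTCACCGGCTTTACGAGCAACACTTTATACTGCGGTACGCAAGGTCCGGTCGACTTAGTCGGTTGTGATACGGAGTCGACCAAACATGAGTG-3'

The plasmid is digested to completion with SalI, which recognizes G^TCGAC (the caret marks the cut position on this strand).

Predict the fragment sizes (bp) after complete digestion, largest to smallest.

SalI sites (GTCGAC) start at positions 140, 166.
SalI cuts after the first base of each site, so after positions 140, 166.
Circular molecule, 2 cuts → 2 fragments:
  141–166 → 26 bp
  167–183 then 1–140 → 17 + 140 = 157 bp
Sorted largest to smallest: 157, 26 bp.

157, 26 bp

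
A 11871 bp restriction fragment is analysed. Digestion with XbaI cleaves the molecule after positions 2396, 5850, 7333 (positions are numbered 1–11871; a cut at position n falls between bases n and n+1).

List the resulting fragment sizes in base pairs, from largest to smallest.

Linear molecule, 3 cuts → 4 fragments:
  2396 − 0 = 2396 bp
  5850 − 2396 = 3454 bp
  7333 − 5850 = 1483 bp
  11871 − 7333 = 4538 bp
Sorted largest to smallest: 4538, 3454, 2396, 1483 bp.

4538, 3454, 2396, 1483 bp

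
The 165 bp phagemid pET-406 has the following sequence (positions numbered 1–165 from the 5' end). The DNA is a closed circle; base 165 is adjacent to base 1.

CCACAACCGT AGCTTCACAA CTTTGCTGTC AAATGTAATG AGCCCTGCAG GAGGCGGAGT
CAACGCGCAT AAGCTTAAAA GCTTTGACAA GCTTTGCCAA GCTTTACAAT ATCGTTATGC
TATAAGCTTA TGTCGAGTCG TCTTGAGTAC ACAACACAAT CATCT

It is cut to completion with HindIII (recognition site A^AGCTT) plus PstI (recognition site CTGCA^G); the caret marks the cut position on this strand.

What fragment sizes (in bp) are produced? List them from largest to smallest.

90, 25, 22, 10, 10, 8 bp

HindIII sites (AAGCTT) start at positions 71, 79, 89, 99, 124.
HindIII cuts after the first base of each site, so after positions 71, 79, 89, 99, 124.
The PstI site (CTGCAG) starts at position 45.
PstI cuts after base 5 of each site (before the last base), so after position 49.
Combined cut positions: 49, 71, 79, 89, 99, 124.
Circular molecule, 6 cuts → 6 fragments:
  50–71 → 22 bp
  72–79 → 8 bp
  80–89 → 10 bp
  90–99 → 10 bp
  100–124 → 25 bp
  125–165 then 1–49 → 41 + 49 = 90 bp
Sorted largest to smallest: 90, 25, 22, 10, 10, 8 bp.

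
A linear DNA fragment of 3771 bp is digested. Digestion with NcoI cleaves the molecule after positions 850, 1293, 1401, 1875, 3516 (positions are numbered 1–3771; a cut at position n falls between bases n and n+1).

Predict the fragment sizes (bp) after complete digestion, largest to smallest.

Linear molecule, 5 cuts → 6 fragments:
  850 − 0 = 850 bp
  1293 − 850 = 443 bp
  1401 − 1293 = 108 bp
  1875 − 1401 = 474 bp
  3516 − 1875 = 1641 bp
  3771 − 3516 = 255 bp
Sorted largest to smallest: 1641, 850, 474, 443, 255, 108 bp.

1641, 850, 474, 443, 255, 108 bp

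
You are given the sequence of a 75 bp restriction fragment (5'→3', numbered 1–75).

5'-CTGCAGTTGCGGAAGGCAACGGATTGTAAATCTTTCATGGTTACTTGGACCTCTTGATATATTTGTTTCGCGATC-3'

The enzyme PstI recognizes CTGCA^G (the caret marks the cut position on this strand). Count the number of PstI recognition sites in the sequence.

1

CTGCAG occurs starting at position 1.
PstI cuts at 1 site.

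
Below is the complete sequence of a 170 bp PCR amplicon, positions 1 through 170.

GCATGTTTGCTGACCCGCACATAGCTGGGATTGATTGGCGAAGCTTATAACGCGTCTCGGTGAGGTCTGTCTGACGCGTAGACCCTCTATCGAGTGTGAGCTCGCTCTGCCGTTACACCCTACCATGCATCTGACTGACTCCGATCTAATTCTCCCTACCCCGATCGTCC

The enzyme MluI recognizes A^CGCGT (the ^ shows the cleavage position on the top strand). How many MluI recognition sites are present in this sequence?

2

ACGCGT occurs starting at positions 50, 74.
MluI cuts at 2 sites.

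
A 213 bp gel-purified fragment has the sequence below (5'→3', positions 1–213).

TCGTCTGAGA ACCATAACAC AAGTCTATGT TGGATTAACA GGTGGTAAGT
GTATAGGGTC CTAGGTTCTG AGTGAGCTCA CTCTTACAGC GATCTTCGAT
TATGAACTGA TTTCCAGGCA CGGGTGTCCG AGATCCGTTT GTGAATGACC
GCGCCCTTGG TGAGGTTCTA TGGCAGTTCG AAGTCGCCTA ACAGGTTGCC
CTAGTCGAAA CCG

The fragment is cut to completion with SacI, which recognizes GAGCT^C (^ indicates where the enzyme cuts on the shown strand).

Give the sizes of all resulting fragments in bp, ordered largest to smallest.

135, 78 bp

The SacI site (GAGCTC) starts at position 74.
SacI cuts after base 5 of each site (before the last base), so after position 78.
Linear molecule, 1 cut → 2 fragments:
  1–78 → 78 bp
  79–213 → 135 bp
Sorted largest to smallest: 135, 78 bp.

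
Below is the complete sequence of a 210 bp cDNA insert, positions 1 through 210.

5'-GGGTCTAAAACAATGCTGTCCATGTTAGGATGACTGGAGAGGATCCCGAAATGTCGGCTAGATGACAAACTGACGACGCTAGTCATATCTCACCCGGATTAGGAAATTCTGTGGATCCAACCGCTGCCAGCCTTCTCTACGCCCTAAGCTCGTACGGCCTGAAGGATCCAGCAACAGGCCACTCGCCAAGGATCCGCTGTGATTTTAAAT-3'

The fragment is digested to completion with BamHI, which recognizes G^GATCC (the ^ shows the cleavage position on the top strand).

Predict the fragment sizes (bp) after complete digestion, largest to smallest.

72, 51, 41, 26, 20 bp

BamHI sites (GGATCC) start at positions 41, 113, 164, 190.
BamHI cuts after the first base of each site, so after positions 41, 113, 164, 190.
Linear molecule, 4 cuts → 5 fragments:
  1–41 → 41 bp
  42–113 → 72 bp
  114–164 → 51 bp
  165–190 → 26 bp
  191–210 → 20 bp
Sorted largest to smallest: 72, 51, 41, 26, 20 bp.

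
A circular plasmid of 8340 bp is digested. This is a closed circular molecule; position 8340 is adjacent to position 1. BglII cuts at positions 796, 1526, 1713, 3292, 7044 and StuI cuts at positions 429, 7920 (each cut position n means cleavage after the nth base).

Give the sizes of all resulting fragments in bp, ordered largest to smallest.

Combined cut positions (sorted): 429, 796, 1526, 1713, 3292, 7044, 7920.
Circular molecule, 7 cuts → 7 fragments:
  796 − 429 = 367 bp
  1526 − 796 = 730 bp
  1713 − 1526 = 187 bp
  3292 − 1713 = 1579 bp
  7044 − 3292 = 3752 bp
  7920 − 7044 = 876 bp
  wrap: 8340 − 7920 + 429 = 849 bp
Sorted largest to smallest: 3752, 1579, 876, 849, 730, 367, 187 bp.

3752, 1579, 876, 849, 730, 367, 187 bp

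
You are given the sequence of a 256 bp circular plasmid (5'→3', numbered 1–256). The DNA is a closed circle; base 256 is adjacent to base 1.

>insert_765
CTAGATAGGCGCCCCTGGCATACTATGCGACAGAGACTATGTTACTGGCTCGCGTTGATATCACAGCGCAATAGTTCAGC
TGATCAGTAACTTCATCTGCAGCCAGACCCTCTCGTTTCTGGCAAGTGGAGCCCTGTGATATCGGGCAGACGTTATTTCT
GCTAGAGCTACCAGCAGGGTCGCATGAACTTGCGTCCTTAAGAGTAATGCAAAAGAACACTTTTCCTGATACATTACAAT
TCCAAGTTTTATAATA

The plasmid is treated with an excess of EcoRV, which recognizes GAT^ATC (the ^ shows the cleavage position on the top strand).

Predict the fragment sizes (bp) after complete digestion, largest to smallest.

175, 81 bp

EcoRV sites (GATATC) start at positions 57, 138.
EcoRV cuts after base 3 of each site, so after positions 59, 140.
Circular molecule, 2 cuts → 2 fragments:
  60–140 → 81 bp
  141–256 then 1–59 → 116 + 59 = 175 bp
Sorted largest to smallest: 175, 81 bp.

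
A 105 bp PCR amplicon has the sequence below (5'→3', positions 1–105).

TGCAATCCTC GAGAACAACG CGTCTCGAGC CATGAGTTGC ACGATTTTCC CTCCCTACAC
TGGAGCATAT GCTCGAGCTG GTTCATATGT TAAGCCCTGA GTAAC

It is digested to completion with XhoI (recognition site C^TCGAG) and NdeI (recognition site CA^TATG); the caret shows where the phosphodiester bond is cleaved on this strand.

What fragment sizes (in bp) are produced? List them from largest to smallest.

XhoI sites (CTCGAG) start at positions 8, 24, 72.
XhoI cuts after the first base of each site, so after positions 8, 24, 72.
NdeI sites (CATATG) start at positions 66, 84.
NdeI cuts after base 2 of each site, so after positions 67, 85.
Combined cut positions: 8, 24, 67, 72, 85.
Linear molecule, 5 cuts → 6 fragments:
  1–8 → 8 bp
  9–24 → 16 bp
  25–67 → 43 bp
  68–72 → 5 bp
  73–85 → 13 bp
  86–105 → 20 bp
Sorted largest to smallest: 43, 20, 16, 13, 8, 5 bp.

43, 20, 16, 13, 8, 5 bp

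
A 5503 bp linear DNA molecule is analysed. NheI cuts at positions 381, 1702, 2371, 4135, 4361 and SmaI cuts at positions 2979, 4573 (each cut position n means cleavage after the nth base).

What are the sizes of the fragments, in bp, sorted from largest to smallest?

1321, 1156, 930, 669, 608, 381, 226, 212 bp

Combined cut positions (sorted): 381, 1702, 2371, 2979, 4135, 4361, 4573.
Linear molecule, 7 cuts → 8 fragments:
  381 − 0 = 381 bp
  1702 − 381 = 1321 bp
  2371 − 1702 = 669 bp
  2979 − 2371 = 608 bp
  4135 − 2979 = 1156 bp
  4361 − 4135 = 226 bp
  4573 − 4361 = 212 bp
  5503 − 4573 = 930 bp
Sorted largest to smallest: 1321, 1156, 930, 669, 608, 381, 226, 212 bp.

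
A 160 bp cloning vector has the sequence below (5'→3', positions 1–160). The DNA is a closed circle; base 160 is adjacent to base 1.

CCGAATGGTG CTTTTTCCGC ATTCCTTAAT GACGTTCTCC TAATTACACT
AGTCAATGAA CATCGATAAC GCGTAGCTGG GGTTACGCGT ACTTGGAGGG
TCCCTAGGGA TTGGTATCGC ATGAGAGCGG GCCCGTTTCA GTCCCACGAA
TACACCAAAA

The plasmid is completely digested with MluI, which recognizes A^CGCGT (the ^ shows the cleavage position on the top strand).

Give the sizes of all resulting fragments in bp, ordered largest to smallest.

144, 16 bp

MluI sites (ACGCGT) start at positions 69, 85.
MluI cuts after the first base of each site, so after positions 69, 85.
Circular molecule, 2 cuts → 2 fragments:
  70–85 → 16 bp
  86–160 then 1–69 → 75 + 69 = 144 bp
Sorted largest to smallest: 144, 16 bp.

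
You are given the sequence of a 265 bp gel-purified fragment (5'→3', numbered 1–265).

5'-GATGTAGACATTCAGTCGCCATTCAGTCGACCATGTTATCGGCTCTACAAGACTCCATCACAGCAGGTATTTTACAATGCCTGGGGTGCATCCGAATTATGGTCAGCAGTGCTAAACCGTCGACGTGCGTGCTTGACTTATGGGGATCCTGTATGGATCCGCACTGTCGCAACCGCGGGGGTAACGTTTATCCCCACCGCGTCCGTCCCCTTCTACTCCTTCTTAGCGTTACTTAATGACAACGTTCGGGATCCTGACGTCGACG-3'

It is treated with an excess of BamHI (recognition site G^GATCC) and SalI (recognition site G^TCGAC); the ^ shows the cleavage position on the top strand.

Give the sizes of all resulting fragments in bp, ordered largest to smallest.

94, 93, 26, 25, 11, 10, 6 bp

BamHI sites (GGATCC) start at positions 144, 155, 249.
BamHI cuts after the first base of each site, so after positions 144, 155, 249.
SalI sites (GTCGAC) start at positions 26, 119, 259.
SalI cuts after the first base of each site, so after positions 26, 119, 259.
Combined cut positions: 26, 119, 144, 155, 249, 259.
Linear molecule, 6 cuts → 7 fragments:
  1–26 → 26 bp
  27–119 → 93 bp
  120–144 → 25 bp
  145–155 → 11 bp
  156–249 → 94 bp
  250–259 → 10 bp
  260–265 → 6 bp
Sorted largest to smallest: 94, 93, 26, 25, 11, 10, 6 bp.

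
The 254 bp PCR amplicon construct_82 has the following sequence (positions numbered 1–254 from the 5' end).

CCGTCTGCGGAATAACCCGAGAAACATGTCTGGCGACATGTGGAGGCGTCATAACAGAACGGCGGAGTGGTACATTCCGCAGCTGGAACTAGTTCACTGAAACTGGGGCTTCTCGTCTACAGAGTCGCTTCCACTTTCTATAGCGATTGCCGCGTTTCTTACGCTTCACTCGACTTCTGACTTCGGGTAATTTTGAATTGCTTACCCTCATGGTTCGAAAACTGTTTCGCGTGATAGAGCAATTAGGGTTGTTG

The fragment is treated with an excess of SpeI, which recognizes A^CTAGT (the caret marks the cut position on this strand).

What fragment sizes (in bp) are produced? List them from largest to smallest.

166, 88 bp

The SpeI site (ACTAGT) starts at position 88.
SpeI cuts after the first base of each site, so after position 88.
Linear molecule, 1 cut → 2 fragments:
  1–88 → 88 bp
  89–254 → 166 bp
Sorted largest to smallest: 166, 88 bp.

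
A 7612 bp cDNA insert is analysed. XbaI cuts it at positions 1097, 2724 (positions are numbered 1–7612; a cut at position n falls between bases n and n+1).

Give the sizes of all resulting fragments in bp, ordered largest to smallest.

4888, 1627, 1097 bp

Linear molecule, 2 cuts → 3 fragments:
  1097 − 0 = 1097 bp
  2724 − 1097 = 1627 bp
  7612 − 2724 = 4888 bp
Sorted largest to smallest: 4888, 1627, 1097 bp.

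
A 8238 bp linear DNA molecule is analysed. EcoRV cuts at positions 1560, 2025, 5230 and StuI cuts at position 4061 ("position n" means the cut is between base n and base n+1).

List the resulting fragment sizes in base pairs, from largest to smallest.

3008, 2036, 1560, 1169, 465 bp

Combined cut positions (sorted): 1560, 2025, 4061, 5230.
Linear molecule, 4 cuts → 5 fragments:
  1560 − 0 = 1560 bp
  2025 − 1560 = 465 bp
  4061 − 2025 = 2036 bp
  5230 − 4061 = 1169 bp
  8238 − 5230 = 3008 bp
Sorted largest to smallest: 3008, 2036, 1560, 1169, 465 bp.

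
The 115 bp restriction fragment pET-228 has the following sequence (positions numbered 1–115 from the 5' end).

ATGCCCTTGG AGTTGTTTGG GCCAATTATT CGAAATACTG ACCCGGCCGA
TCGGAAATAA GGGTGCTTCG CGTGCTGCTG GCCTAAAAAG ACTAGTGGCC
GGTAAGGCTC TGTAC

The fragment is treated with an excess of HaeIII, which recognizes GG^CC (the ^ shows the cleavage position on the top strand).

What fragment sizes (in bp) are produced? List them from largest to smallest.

HaeIII sites (GGCC) start at positions 20, 45, 80, 97.
HaeIII cuts after base 2 of each site, so after positions 21, 46, 81, 98.
Linear molecule, 4 cuts → 5 fragments:
  1–21 → 21 bp
  22–46 → 25 bp
  47–81 → 35 bp
  82–98 → 17 bp
  99–115 → 17 bp
Sorted largest to smallest: 35, 25, 21, 17, 17 bp.

35, 25, 21, 17, 17 bp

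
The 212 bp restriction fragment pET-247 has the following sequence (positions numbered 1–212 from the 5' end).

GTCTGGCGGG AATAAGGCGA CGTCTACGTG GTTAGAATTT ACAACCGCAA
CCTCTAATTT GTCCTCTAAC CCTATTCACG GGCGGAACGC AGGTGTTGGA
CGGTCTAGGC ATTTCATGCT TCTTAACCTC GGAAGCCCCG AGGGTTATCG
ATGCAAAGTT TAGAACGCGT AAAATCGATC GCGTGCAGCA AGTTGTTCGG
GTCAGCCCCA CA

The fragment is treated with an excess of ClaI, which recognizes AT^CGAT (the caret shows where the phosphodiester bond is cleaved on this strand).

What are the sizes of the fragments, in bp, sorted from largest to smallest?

148, 37, 27 bp

ClaI sites (ATCGAT) start at positions 147, 174.
ClaI cuts after base 2 of each site, so after positions 148, 175.
Linear molecule, 2 cuts → 3 fragments:
  1–148 → 148 bp
  149–175 → 27 bp
  176–212 → 37 bp
Sorted largest to smallest: 148, 37, 27 bp.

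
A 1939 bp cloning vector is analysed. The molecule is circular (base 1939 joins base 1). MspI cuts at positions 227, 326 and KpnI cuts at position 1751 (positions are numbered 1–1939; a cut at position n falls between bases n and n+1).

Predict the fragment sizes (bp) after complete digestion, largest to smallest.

1425, 415, 99 bp

Combined cut positions (sorted): 227, 326, 1751.
Circular molecule, 3 cuts → 3 fragments:
  326 − 227 = 99 bp
  1751 − 326 = 1425 bp
  wrap: 1939 − 1751 + 227 = 415 bp
Sorted largest to smallest: 1425, 415, 99 bp.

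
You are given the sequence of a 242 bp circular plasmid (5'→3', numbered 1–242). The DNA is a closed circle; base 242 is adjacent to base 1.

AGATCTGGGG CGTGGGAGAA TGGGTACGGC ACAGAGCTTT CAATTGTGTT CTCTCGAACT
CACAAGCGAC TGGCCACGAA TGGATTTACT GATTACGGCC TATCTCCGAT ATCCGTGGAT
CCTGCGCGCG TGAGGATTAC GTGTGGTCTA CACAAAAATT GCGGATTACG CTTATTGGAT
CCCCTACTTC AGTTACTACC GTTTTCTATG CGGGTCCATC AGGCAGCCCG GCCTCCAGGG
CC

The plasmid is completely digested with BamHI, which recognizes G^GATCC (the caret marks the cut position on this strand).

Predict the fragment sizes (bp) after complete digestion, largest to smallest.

BamHI sites (GGATCC) start at positions 117, 177.
BamHI cuts after the first base of each site, so after positions 117, 177.
Circular molecule, 2 cuts → 2 fragments:
  118–177 → 60 bp
  178–242 then 1–117 → 65 + 117 = 182 bp
Sorted largest to smallest: 182, 60 bp.

182, 60 bp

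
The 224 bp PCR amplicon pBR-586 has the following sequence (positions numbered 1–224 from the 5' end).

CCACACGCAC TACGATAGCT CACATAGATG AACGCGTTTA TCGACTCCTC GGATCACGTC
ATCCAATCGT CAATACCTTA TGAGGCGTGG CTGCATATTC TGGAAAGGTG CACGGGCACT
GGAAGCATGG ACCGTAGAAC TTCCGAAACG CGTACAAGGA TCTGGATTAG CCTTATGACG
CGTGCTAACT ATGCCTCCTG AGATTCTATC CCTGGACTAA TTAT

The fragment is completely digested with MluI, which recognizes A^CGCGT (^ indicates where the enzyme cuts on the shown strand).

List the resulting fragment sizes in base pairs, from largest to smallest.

116, 46, 32, 30 bp

MluI sites (ACGCGT) start at positions 32, 148, 178.
MluI cuts after the first base of each site, so after positions 32, 148, 178.
Linear molecule, 3 cuts → 4 fragments:
  1–32 → 32 bp
  33–148 → 116 bp
  149–178 → 30 bp
  179–224 → 46 bp
Sorted largest to smallest: 116, 46, 32, 30 bp.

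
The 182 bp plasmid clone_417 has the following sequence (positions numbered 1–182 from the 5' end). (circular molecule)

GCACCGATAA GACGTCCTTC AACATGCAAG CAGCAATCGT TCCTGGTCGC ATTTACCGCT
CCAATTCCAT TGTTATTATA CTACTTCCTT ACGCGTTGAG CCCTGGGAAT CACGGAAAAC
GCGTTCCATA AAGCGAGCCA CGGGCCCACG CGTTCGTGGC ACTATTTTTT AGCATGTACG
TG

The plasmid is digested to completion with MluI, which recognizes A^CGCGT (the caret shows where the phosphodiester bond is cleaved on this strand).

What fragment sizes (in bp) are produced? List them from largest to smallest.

125, 29, 28 bp

MluI sites (ACGCGT) start at positions 91, 119, 148.
MluI cuts after the first base of each site, so after positions 91, 119, 148.
Circular molecule, 3 cuts → 3 fragments:
  92–119 → 28 bp
  120–148 → 29 bp
  149–182 then 1–91 → 34 + 91 = 125 bp
Sorted largest to smallest: 125, 29, 28 bp.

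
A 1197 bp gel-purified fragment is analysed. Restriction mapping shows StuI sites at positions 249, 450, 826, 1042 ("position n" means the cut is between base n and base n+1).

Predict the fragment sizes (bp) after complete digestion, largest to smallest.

Linear molecule, 4 cuts → 5 fragments:
  249 − 0 = 249 bp
  450 − 249 = 201 bp
  826 − 450 = 376 bp
  1042 − 826 = 216 bp
  1197 − 1042 = 155 bp
Sorted largest to smallest: 376, 249, 216, 201, 155 bp.

376, 249, 216, 201, 155 bp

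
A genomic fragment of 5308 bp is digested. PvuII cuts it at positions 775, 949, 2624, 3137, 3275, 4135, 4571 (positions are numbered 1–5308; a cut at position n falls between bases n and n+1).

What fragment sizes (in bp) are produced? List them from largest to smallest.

Linear molecule, 7 cuts → 8 fragments:
  775 − 0 = 775 bp
  949 − 775 = 174 bp
  2624 − 949 = 1675 bp
  3137 − 2624 = 513 bp
  3275 − 3137 = 138 bp
  4135 − 3275 = 860 bp
  4571 − 4135 = 436 bp
  5308 − 4571 = 737 bp
Sorted largest to smallest: 1675, 860, 775, 737, 513, 436, 174, 138 bp.

1675, 860, 775, 737, 513, 436, 174, 138 bp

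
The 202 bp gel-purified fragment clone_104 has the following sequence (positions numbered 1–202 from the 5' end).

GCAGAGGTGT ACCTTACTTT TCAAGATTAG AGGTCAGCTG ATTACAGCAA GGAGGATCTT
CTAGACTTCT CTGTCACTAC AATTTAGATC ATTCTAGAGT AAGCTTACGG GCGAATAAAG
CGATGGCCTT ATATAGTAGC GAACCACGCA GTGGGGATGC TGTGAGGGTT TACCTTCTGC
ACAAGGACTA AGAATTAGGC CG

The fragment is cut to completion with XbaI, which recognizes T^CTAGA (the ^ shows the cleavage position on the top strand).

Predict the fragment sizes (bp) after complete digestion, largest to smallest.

XbaI sites (TCTAGA) start at positions 60, 93.
XbaI cuts after the first base of each site, so after positions 60, 93.
Linear molecule, 2 cuts → 3 fragments:
  1–60 → 60 bp
  61–93 → 33 bp
  94–202 → 109 bp
Sorted largest to smallest: 109, 60, 33 bp.

109, 60, 33 bp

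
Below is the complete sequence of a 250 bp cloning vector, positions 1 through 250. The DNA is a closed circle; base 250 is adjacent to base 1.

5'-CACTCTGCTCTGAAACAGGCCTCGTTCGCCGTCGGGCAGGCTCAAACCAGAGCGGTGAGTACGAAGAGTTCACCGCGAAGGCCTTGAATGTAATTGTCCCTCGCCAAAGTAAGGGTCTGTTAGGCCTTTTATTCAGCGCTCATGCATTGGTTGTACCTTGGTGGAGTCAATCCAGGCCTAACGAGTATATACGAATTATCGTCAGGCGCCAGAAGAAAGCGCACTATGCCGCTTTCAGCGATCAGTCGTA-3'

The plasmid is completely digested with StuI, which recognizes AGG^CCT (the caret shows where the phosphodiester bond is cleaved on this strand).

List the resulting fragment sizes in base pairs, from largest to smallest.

StuI sites (AGGCCT) start at positions 17, 79, 122, 174.
StuI cuts after base 3 of each site, so after positions 19, 81, 124, 176.
Circular molecule, 4 cuts → 4 fragments:
  20–81 → 62 bp
  82–124 → 43 bp
  125–176 → 52 bp
  177–250 then 1–19 → 74 + 19 = 93 bp
Sorted largest to smallest: 93, 62, 52, 43 bp.

93, 62, 52, 43 bp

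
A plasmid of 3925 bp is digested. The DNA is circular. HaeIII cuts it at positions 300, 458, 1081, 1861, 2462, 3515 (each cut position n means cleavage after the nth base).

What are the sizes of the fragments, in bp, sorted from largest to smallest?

1053, 780, 710, 623, 601, 158 bp

Circular molecule, 6 cuts → 6 fragments:
  458 − 300 = 158 bp
  1081 − 458 = 623 bp
  1861 − 1081 = 780 bp
  2462 − 1861 = 601 bp
  3515 − 2462 = 1053 bp
  wrap: 3925 − 3515 + 300 = 710 bp
Sorted largest to smallest: 1053, 780, 710, 623, 601, 158 bp.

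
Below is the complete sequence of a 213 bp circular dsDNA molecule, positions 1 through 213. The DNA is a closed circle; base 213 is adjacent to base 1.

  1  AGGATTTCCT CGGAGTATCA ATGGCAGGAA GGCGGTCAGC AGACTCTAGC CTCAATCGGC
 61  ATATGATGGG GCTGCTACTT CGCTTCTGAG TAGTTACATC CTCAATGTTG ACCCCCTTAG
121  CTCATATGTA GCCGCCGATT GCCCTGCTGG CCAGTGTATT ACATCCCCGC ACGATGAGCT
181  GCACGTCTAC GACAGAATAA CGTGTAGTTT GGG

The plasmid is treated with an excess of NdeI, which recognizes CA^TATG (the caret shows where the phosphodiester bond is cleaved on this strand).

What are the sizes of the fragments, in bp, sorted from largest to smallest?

150, 63 bp

NdeI sites (CATATG) start at positions 60, 123.
NdeI cuts after base 2 of each site, so after positions 61, 124.
Circular molecule, 2 cuts → 2 fragments:
  62–124 → 63 bp
  125–213 then 1–61 → 89 + 61 = 150 bp
Sorted largest to smallest: 150, 63 bp.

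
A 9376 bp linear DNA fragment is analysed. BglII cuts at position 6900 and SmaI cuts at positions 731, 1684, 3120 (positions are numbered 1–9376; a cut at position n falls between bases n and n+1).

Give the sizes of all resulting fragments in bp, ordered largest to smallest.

3780, 2476, 1436, 953, 731 bp

Combined cut positions (sorted): 731, 1684, 3120, 6900.
Linear molecule, 4 cuts → 5 fragments:
  731 − 0 = 731 bp
  1684 − 731 = 953 bp
  3120 − 1684 = 1436 bp
  6900 − 3120 = 3780 bp
  9376 − 6900 = 2476 bp
Sorted largest to smallest: 3780, 2476, 1436, 953, 731 bp.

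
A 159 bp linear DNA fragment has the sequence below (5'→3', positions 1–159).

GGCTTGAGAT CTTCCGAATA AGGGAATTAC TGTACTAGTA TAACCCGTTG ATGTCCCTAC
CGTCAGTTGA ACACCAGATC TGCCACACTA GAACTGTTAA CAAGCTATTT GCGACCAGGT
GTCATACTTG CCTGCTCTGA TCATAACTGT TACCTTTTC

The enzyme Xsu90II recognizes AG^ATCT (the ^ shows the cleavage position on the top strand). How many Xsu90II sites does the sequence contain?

AGATCT occurs starting at positions 7, 76.
Xsu90II cuts at 2 sites.

2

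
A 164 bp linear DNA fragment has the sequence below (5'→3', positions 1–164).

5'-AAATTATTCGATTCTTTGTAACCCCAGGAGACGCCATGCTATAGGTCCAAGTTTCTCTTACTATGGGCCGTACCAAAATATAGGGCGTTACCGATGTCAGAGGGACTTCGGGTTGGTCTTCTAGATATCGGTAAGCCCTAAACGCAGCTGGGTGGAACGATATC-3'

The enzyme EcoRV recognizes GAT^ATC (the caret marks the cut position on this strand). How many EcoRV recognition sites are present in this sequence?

GATATC occurs starting at positions 124, 159.
EcoRV cuts at 2 sites.

2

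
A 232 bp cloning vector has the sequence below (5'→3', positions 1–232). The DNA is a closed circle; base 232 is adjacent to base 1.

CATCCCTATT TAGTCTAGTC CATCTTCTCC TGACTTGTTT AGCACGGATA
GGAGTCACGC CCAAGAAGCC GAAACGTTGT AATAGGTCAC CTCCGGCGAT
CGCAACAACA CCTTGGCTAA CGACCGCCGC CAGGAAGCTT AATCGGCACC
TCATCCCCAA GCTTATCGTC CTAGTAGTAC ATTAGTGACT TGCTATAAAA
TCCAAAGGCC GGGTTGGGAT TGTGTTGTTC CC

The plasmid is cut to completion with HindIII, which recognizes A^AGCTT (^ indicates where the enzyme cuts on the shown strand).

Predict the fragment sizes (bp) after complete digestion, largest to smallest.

HindIII sites (AAGCTT) start at positions 135, 159.
HindIII cuts after the first base of each site, so after positions 135, 159.
Circular molecule, 2 cuts → 2 fragments:
  136–159 → 24 bp
  160–232 then 1–135 → 73 + 135 = 208 bp
Sorted largest to smallest: 208, 24 bp.

208, 24 bp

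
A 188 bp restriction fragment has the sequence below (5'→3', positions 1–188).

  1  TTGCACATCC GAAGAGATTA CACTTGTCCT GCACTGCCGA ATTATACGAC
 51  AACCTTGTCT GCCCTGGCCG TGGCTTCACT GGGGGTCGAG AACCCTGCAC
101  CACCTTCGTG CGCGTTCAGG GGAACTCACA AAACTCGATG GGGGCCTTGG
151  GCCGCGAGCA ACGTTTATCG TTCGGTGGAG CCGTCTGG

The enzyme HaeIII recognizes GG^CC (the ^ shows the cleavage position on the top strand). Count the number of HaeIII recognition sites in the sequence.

GGCC occurs starting at positions 66, 143, 150.
HaeIII cuts at 3 sites.

3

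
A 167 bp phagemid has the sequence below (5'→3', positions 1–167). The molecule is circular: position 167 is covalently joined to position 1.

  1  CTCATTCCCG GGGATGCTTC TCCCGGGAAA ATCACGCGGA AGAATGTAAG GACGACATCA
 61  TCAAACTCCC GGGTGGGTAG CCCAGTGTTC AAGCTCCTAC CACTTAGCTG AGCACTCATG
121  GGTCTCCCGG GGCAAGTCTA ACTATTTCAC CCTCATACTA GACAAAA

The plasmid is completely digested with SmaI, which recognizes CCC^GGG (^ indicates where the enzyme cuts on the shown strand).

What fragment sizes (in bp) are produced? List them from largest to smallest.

SmaI sites (CCCGGG) start at positions 7, 22, 68, 126.
SmaI cuts after base 3 of each site, so after positions 9, 24, 70, 128.
Circular molecule, 4 cuts → 4 fragments:
  10–24 → 15 bp
  25–70 → 46 bp
  71–128 → 58 bp
  129–167 then 1–9 → 39 + 9 = 48 bp
Sorted largest to smallest: 58, 48, 46, 15 bp.

58, 48, 46, 15 bp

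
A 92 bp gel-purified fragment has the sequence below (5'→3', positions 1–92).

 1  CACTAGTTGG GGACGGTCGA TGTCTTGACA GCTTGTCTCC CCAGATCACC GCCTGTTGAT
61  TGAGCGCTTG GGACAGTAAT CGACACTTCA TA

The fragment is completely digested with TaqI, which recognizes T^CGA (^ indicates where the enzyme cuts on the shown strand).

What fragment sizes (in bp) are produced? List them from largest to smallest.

63, 17, 12 bp

TaqI sites (TCGA) start at positions 17, 80.
TaqI cuts after the first base of each site, so after positions 17, 80.
Linear molecule, 2 cuts → 3 fragments:
  1–17 → 17 bp
  18–80 → 63 bp
  81–92 → 12 bp
Sorted largest to smallest: 63, 17, 12 bp.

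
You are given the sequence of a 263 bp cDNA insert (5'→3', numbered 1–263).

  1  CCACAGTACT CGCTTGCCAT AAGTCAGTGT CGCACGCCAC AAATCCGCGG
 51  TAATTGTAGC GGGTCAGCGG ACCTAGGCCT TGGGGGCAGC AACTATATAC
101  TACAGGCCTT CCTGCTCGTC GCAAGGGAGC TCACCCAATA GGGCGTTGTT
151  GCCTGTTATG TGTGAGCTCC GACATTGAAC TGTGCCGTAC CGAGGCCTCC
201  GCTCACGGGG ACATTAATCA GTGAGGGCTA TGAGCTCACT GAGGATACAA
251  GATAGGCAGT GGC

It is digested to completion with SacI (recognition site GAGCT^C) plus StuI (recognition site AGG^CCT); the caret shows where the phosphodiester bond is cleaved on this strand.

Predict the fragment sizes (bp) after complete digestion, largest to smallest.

SacI sites (GAGCTC) start at positions 127, 164, 232.
SacI cuts after base 5 of each site (before the last base), so after positions 131, 168, 236.
StuI sites (AGGCCT) start at positions 75, 104, 193.
StuI cuts after base 3 of each site, so after positions 77, 106, 195.
Combined cut positions: 77, 106, 131, 168, 195, 236.
Linear molecule, 6 cuts → 7 fragments:
  1–77 → 77 bp
  78–106 → 29 bp
  107–131 → 25 bp
  132–168 → 37 bp
  169–195 → 27 bp
  196–236 → 41 bp
  237–263 → 27 bp
Sorted largest to smallest: 77, 41, 37, 29, 27, 27, 25 bp.

77, 41, 37, 29, 27, 27, 25 bp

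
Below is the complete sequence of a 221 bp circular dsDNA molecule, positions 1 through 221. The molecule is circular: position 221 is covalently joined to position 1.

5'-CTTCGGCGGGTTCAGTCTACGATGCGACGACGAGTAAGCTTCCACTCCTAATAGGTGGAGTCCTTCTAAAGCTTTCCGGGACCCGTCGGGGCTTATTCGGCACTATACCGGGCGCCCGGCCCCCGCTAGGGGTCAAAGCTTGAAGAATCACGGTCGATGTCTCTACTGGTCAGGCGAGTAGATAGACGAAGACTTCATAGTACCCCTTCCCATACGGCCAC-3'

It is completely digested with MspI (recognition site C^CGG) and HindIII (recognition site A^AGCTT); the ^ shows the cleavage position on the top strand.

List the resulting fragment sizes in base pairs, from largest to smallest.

121, 33, 32, 20, 8, 7 bp

MspI sites (CCGG) start at positions 76, 108, 116.
MspI cuts after the first base of each site, so after positions 76, 108, 116.
HindIII sites (AAGCTT) start at positions 36, 69, 136.
HindIII cuts after the first base of each site, so after positions 36, 69, 136.
Combined cut positions: 36, 69, 76, 108, 116, 136.
Circular molecule, 6 cuts → 6 fragments:
  37–69 → 33 bp
  70–76 → 7 bp
  77–108 → 32 bp
  109–116 → 8 bp
  117–136 → 20 bp
  137–221 then 1–36 → 85 + 36 = 121 bp
Sorted largest to smallest: 121, 33, 32, 20, 8, 7 bp.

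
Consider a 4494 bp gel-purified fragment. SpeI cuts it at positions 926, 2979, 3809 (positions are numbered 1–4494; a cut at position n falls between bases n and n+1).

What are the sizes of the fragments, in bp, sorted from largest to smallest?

Linear molecule, 3 cuts → 4 fragments:
  926 − 0 = 926 bp
  2979 − 926 = 2053 bp
  3809 − 2979 = 830 bp
  4494 − 3809 = 685 bp
Sorted largest to smallest: 2053, 926, 830, 685 bp.

2053, 926, 830, 685 bp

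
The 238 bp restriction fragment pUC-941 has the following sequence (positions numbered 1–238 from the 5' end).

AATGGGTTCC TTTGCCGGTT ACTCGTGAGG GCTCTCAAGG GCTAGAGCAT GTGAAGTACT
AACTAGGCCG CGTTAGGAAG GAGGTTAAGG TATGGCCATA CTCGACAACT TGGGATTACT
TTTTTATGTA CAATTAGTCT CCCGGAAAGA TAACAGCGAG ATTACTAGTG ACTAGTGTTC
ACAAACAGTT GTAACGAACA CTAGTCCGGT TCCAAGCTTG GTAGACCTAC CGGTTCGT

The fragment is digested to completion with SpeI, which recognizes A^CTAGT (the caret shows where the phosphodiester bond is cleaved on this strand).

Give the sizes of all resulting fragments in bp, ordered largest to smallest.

164, 38, 29, 7 bp

SpeI sites (ACTAGT) start at positions 164, 171, 200.
SpeI cuts after the first base of each site, so after positions 164, 171, 200.
Linear molecule, 3 cuts → 4 fragments:
  1–164 → 164 bp
  165–171 → 7 bp
  172–200 → 29 bp
  201–238 → 38 bp
Sorted largest to smallest: 164, 38, 29, 7 bp.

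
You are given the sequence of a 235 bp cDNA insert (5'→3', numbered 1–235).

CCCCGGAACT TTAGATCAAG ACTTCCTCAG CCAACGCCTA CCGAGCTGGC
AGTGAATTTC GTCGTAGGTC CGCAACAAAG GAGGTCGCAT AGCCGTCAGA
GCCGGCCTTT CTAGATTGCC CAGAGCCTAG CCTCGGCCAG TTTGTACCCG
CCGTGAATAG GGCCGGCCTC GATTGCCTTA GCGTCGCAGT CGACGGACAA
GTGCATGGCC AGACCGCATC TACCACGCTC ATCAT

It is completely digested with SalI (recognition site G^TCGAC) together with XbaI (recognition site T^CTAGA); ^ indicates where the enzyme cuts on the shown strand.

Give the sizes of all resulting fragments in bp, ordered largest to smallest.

110, 79, 46 bp

The SalI site (GTCGAC) starts at position 189.
SalI cuts after the first base of each site, so after position 189.
The XbaI site (TCTAGA) starts at position 110.
XbaI cuts after the first base of each site, so after position 110.
Combined cut positions: 110, 189.
Linear molecule, 2 cuts → 3 fragments:
  1–110 → 110 bp
  111–189 → 79 bp
  190–235 → 46 bp
Sorted largest to smallest: 110, 79, 46 bp.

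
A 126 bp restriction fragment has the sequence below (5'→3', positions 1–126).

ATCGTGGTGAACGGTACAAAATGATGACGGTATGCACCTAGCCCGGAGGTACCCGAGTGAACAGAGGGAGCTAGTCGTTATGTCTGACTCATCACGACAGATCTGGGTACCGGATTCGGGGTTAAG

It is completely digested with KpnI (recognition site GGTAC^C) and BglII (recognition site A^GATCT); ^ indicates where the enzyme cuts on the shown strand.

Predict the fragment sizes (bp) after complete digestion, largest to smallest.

KpnI sites (GGTACC) start at positions 48, 106.
KpnI cuts after base 5 of each site (before the last base), so after positions 52, 110.
The BglII site (AGATCT) starts at position 99.
BglII cuts after the first base of each site, so after position 99.
Combined cut positions: 52, 99, 110.
Linear molecule, 3 cuts → 4 fragments:
  1–52 → 52 bp
  53–99 → 47 bp
  100–110 → 11 bp
  111–126 → 16 bp
Sorted largest to smallest: 52, 47, 16, 11 bp.

52, 47, 16, 11 bp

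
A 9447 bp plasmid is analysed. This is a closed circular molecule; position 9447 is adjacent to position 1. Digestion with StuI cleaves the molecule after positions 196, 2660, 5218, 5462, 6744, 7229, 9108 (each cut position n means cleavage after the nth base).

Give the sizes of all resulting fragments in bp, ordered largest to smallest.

2558, 2464, 1879, 1282, 535, 485, 244 bp

Circular molecule, 7 cuts → 7 fragments:
  2660 − 196 = 2464 bp
  5218 − 2660 = 2558 bp
  5462 − 5218 = 244 bp
  6744 − 5462 = 1282 bp
  7229 − 6744 = 485 bp
  9108 − 7229 = 1879 bp
  wrap: 9447 − 9108 + 196 = 535 bp
Sorted largest to smallest: 2558, 2464, 1879, 1282, 535, 485, 244 bp.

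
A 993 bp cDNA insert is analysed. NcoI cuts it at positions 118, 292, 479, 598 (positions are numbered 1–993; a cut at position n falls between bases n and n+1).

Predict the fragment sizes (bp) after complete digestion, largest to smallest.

Linear molecule, 4 cuts → 5 fragments:
  118 − 0 = 118 bp
  292 − 118 = 174 bp
  479 − 292 = 187 bp
  598 − 479 = 119 bp
  993 − 598 = 395 bp
Sorted largest to smallest: 395, 187, 174, 119, 118 bp.

395, 187, 174, 119, 118 bp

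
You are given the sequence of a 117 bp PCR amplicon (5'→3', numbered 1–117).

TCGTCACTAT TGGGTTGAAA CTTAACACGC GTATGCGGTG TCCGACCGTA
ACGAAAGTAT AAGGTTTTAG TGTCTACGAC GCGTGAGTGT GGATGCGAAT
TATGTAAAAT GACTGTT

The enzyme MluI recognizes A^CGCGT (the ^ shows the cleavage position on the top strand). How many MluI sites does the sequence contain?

2

ACGCGT occurs starting at positions 27, 79.
MluI cuts at 2 sites.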